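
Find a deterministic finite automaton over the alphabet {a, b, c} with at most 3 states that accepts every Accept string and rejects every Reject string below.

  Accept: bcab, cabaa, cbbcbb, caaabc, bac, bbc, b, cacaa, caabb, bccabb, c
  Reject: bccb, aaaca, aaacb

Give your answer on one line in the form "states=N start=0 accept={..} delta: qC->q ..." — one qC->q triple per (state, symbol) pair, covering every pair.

Grow the machine one transition at a time. Run the examples from 0; the earliest place one falls off (shortest prefix, ties alphabetical) gets sent to the lowest-numbered state that keeps every Accept/Reject pair distinguishable — a pair clashes when both reach the same state with identical unread suffix — and to a fresh state only if none does.
a: 0a undefined. 0a->0: ok.
b: 0b undefined. 0b->0: ok.
c: 0c undefined. 0c->0: no, bcab/bccb meet in 0. Open state 1: 0c->1.
ca: 1a undefined. 1a->0: no, bcab/aaaca meet in 0. 1a->1: no, bcab/aaacb meet in 1 with "b" left. Open state 2: 1a->2.
cb: 1b undefined. 1b->0: no, cbbcbb/aaacb meet in 0. 1b->1: no, bac/aaacb meet in 1. 1b->2: ok.
bcc: 1c undefined. 1c->0: no, b/bccb meet in 0. 1c->1: ok.
caa: 2a undefined. 2a->0: ok.
cab: 2b undefined. 2b->0: ok.
cac: 2c undefined. 2c->0: ok.
All examples now run through 3 states with every (state, symbol) defined. Accept strings end in {0,1}, Reject strings end in {2}; accept={0,1}.

states=3 start=0 accept={0,1} delta: 0a->0 0b->0 0c->1 1a->2 1b->2 1c->1 2a->0 2b->0 2c->0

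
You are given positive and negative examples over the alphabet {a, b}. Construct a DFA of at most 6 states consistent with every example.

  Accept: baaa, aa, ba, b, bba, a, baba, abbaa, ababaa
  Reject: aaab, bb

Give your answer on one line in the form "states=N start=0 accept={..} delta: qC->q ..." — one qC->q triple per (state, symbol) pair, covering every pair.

states=3 start=0 accept={0,1} delta: 0a->1 0b->1 1a->0 1b->2 2a->0 2b->0

State merging on the prefix tree: take the shortest (then alphabetical) example prefix whose next move is undefined and point that move at state 0, else 1, else 2, ...; a target is out if some Accept/Reject pair would then sit in one state with the same input left (inseparable). If every existing state is out, open a new one.
a: 0a undefined. 0a->0: no, b/aaab meet in 0 with "b" left. Open state 1: 0a->1.
b: 0b undefined. 0b->0: no, b/bb meet in 0. 0b->1: ok.
aa: 1a undefined. 1a->0: ok.
ab: 1b undefined. 1b->0: no, baaa/aaab meet in 0. 1b->1: no, b/aaab meet in 1. Open state 2: 1b->2.
aba: 2a undefined. 2a->0: ok.
abb: 2b undefined. 2b->0: ok.
All examples now run through 3 states with every (state, symbol) defined. Accept strings end in {0,1}, Reject strings end in {2}; accept={0,1}.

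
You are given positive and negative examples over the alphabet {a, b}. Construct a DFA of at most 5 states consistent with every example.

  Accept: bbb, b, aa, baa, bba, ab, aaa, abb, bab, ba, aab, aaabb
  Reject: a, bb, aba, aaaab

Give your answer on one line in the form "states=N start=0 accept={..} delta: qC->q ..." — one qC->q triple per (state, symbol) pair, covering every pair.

State merging on the prefix tree: take the shortest (then alphabetical) example prefix whose next move is undefined and point that move at state 0, else 1, else 2, ...; a target is out if some Accept/Reject pair would then sit in one state with the same input left (inseparable). If every existing state is out, open a new one.
a: 0a undefined. 0a->0: no, b/aaaab meet in 0 with "b" left. Open state 1: 0a->1.
b: 0b undefined. 0b->0: no, bbb/bb meet in 0. 0b->1: no, b/a meet in 1. Open state 2: 0b->2.
aa: 1a undefined. 1a->0: no, b/aaaab meet in 2. 1a->1: no, aa/a meet in 1. 1a->2: no, aab/bb meet in 2 with "b" left. Open state 3: 1a->3.
ab: 1b undefined. 1b->0: ok.
ba: 2a undefined. 2a->0: no, baa/a meet in 1. 2a->1: no, ba/a meet in 1. 2a->2: no, bab/bb meet in 2 with "b" left. 2a->3: ok.
bb: 2b undefined. 2b->0: no, bba/a meet in 1. 2b->1: ok.
aaa: 3a undefined. 3a->0: no, bbb/aaaab meet in 0. 3a->1: no, baa/a meet in 1. 3a->2: no, bab/aaaab meet in 3 with "b" left. 3a->3: no, bab/aaaab meet in 3 with "b" left. Open state 4: 3a->4.
aab: 3b undefined. 3b->0: ok.
aaaa: 4a undefined. 4a->0: no, b/aaaab meet in 2. 4a->1: no, bbb/aaaab meet in 0. 4a->2: ok.
aaab: 4b undefined. 4b->0: ok.
All examples now run through 5 states with every (state, symbol) defined. Accept strings end in {0,2,3,4}, Reject strings end in {1}; accept={0,2,3,4}.

states=5 start=0 accept={0,2,3,4} delta: 0a->1 0b->2 1a->3 1b->0 2a->3 2b->1 3a->4 3b->0 4a->2 4b->0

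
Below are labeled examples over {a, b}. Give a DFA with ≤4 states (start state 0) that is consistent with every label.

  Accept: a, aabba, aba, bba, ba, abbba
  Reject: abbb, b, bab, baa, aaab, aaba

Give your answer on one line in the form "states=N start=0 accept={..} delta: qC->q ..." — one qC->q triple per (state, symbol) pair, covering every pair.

Fold the examples into a partial DFA from state 0: repeatedly fix the first undefined (state, symbol) met by the shortest-then-alphabetical prefix, trying targets in increasing order and rejecting any under which an Accept and a Reject string meet in one state with the same remainder; add a state when all current targets are rejected. Accepting states are where Accept strings end.
a: 0a undefined. 0a->0: no, aba/aaba meet in 0 with "ba" left. Open state 1: 0a->1.
b: 0b undefined. 0b->0: ok.
aa: 1a undefined. 1a->0: no, a/aaba meet in 1. 1a->1: no, a/baa meet in 1. Open state 2: 1a->2.
ab: 1b undefined. 1b->0: ok.
aaa: 2a undefined. 2a->0: ok.
aab: 2b undefined. 2b->0: no, a/aaba meet in 1. 2b->1: ok.
All examples now run through 3 states with every (state, symbol) defined. Accept strings end in {1}, Reject strings end in {0,2}; accept={1}.

states=3 start=0 accept={1} delta: 0a->1 0b->0 1a->2 1b->0 2a->0 2b->1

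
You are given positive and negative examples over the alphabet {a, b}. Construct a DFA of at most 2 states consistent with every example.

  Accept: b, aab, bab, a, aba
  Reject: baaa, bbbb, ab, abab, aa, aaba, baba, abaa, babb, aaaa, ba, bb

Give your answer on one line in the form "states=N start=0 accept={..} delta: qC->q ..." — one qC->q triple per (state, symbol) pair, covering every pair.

Fold the examples into a partial DFA from state 0: repeatedly fix the first undefined (state, symbol) met by the shortest-then-alphabetical prefix, trying targets in increasing order and rejecting any under which an Accept and a Reject string meet in one state with the same remainder; add a state when all current targets are rejected. Accepting states are where Accept strings end.
a: 0a undefined. 0a->0: no, b/ab meet in 0 with "b" left. Open state 1: 0a->1.
b: 0b undefined. 0b->0: no, b/bbbb meet in 0. 0b->1: ok.
aa: 1a undefined. 1a->0: ok.
ab: 1b undefined. 1b->0: ok.
All examples now run through 2 states with every (state, symbol) defined. Accept strings end in {1}, Reject strings end in {0}; accept={1}.

states=2 start=0 accept={1} delta: 0a->1 0b->1 1a->0 1b->0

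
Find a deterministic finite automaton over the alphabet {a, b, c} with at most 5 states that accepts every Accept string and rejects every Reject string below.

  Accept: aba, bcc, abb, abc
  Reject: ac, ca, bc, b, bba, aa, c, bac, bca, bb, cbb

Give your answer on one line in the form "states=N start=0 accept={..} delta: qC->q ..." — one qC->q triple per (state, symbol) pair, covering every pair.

states=4 start=0 accept={3} delta: 0a->1 0b->0 0c->2 1a->0 1b->3 1c->0 2a->0 2b->0 2c->3 3a->3 3b->3 3c->3

Grow the machine one transition at a time. Run the examples from 0; the earliest place one falls off (shortest prefix, ties alphabetical) gets sent to the lowest-numbered state that keeps every Accept/Reject pair distinguishable — a pair clashes when both reach the same state with identical unread suffix — and to a fresh state only if none does.
a: 0a undefined. 0a->0: no, abb/bb meet in 0 with "bb" left. Open state 1: 0a->1.
b: 0b undefined. 0b->0: ok.
c: 0c undefined. 0c->0: no, bcc/bc meet in 0. 0c->1: no, bcc/ac meet in 1 with "c" left. Open state 2: 0c->2.
aa: 1a undefined. 1a->0: ok.
ab: 1b undefined. 1b->0: no, aba/bba meet in 1. 1b->1: no, aba/b meet in 0. 1b->2: no, aba/ca meet in 2 with "a" left. Open state 3: 1b->3.
ac: 1c undefined. 1c->0: ok.
ca: 2a undefined. 2a->0: ok.
cb: 2b undefined. 2b->0: ok.
aba: 3a undefined. 3a->0: no, aba/ac meet in 0. 3a->1: no, aba/bba meet in 1. 3a->2: no, aba/bc meet in 2. 3a->3: ok.
abb: 3b undefined. 3b->0: no, abb/ac meet in 0. 3b->1: no, abb/bba meet in 1. 3b->2: no, abb/bc meet in 2. 3b->3: ok.
abc: 3c undefined. 3c->0: no, abc/ac meet in 0. 3c->1: no, abc/bba meet in 1. 3c->2: no, abc/bc meet in 2. 3c->3: ok.
bcc: 2c undefined. 2c->0: no, bcc/ac meet in 0. 2c->1: no, bcc/bba meet in 1. 2c->2: no, bcc/bc meet in 2. 2c->3: ok.
All examples now run through 4 states with every (state, symbol) defined. Accept strings end in {3}, Reject strings end in {0,1,2}; accept={3}.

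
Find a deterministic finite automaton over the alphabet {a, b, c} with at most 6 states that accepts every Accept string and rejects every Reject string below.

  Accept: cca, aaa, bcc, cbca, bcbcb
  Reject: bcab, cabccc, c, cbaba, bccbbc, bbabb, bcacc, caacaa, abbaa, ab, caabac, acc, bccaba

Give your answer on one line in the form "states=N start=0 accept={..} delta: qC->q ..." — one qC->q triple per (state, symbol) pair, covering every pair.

states=5 start=0 accept={0,3,4} delta: 0a->0 0b->1 0c->1 1a->1 1b->1 1c->2 2a->3 2b->2 2c->4 3a->1 3b->1 3c->0 4a->0 4b->0 4c->1

Grow the machine one transition at a time. Run the examples from 0; the earliest place one falls off (shortest prefix, ties alphabetical) gets sent to the lowest-numbered state that keeps every Accept/Reject pair distinguishable — a pair clashes when both reach the same state with identical unread suffix — and to a fresh state only if none does.
a: 0a undefined. 0a->0: ok.
b: 0b undefined. 0b->0: no, aaa/bbabb meet in 0. Open state 1: 0b->1.
c: 0c undefined. 0c->0: no, cca/c meet in 0. 0c->1: ok.
bb: 1b undefined. 1b->0: no, aaa/bbabb meet in 0. 1b->1: ok.
bc: 1c undefined. 1c->0: no, cca/bccbbc meet in 0. 1c->1: no, bcc/c meet in 1. Open state 2: 1c->2.
ca: 1a undefined. 1a->0: no, aaa/cbaba meet in 0. 1a->1: ok.
bca: 2a undefined. 2a->0: no, cca/caacaa meet in 0. 2a->1: no, cca/bcab meet in 1. 2a->2: no, cca/caacaa meet in 2. Open state 3: 2a->3.
bcb: 2b undefined. 2b->0: no, bcbcb/c meet in 1. 2b->1: no, bcbcb/c meet in 1. 2b->2: ok.
bcc: 2c undefined. 2c->0: no, bcbcb/cabccc meet in 1. 2c->1: no, bcc/c meet in 1. 2c->2: no, bcc/cabccc meet in 2. 2c->3: no, bcbcb/bcab meet in 3 with "b" left. Open state 4: 2c->4.
bcab: 3b undefined. 3b->0: no, aaa/bcab meet in 0. 3b->1: ok.
bcac: 3c undefined. 3c->0: ok.
bcca: 4a undefined. 4a->0: ok.
bccb: 4b undefined. 4b->0: ok.
caacaa: 3a undefined. 3a->0: no, aaa/caacaa meet in 0. 3a->1: ok.
cabccc: 4c undefined. 4c->0: no, aaa/cabccc meet in 0. 4c->1: ok.
All examples now run through 5 states with every (state, symbol) defined. Accept strings end in {0,3,4}, Reject strings end in {1,2}; accept={0,3,4}.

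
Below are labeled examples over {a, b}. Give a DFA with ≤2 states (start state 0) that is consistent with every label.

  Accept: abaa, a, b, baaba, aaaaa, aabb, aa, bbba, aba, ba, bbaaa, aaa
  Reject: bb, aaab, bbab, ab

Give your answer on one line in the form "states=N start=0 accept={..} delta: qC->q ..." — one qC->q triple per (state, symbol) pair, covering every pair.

Fold the examples into a partial DFA from state 0: repeatedly fix the first undefined (state, symbol) met by the shortest-then-alphabetical prefix, trying targets in increasing order and rejecting any under which an Accept and a Reject string meet in one state with the same remainder; add a state when all current targets are rejected. Accepting states are where Accept strings end.
a: 0a undefined. 0a->0: no, b/aaab meet in 0 with "b" left. Open state 1: 0a->1.
b: 0b undefined. 0b->0: no, b/bb meet in 0. 0b->1: ok.
aa: 1a undefined. 1a->0: no, aabb/bb meet in 1 with "b" left. 1a->1: ok.
ab: 1b undefined. 1b->0: ok.
All examples now run through 2 states with every (state, symbol) defined. Accept strings end in {1}, Reject strings end in {0}; accept={1}.

states=2 start=0 accept={1} delta: 0a->1 0b->1 1a->1 1b->0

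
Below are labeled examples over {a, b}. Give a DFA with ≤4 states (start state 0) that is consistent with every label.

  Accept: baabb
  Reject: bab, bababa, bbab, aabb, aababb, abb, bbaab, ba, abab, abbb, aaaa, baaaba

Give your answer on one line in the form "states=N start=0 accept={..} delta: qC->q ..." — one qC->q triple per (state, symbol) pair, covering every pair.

Fold the examples into a partial DFA from state 0: repeatedly fix the first undefined (state, symbol) met by the shortest-then-alphabetical prefix, trying targets in increasing order and rejecting any under which an Accept and a Reject string meet in one state with the same remainder; add a state when all current targets are rejected. Accepting states are where Accept strings end.
a: 0a undefined. 0a->0: ok.
b: 0b undefined. 0b->0: no, baabb/bab meet in 0. Open state 1: 0b->1.
ba: 1a undefined. 1a->0: no, baabb/aabb meet in 1 with "b" left. 1a->1: no, baabb/aababb meet in 1 with "bb" left. Open state 2: 1a->2.
bb: 1b undefined. 1b->0: ok.
baa: 2a undefined. 2a->0: no, baabb/aabb meet in 0. 2a->1: no, baabb/bbab meet in 1. 2a->2: no, baabb/aababb meet in 2 with "bb" left. Open state 3: 2a->3.
bab: 2b undefined. 2b->0: ok.
baaa: 3a undefined. 3a->0: ok.
baab: 3b undefined. 3b->0: no, baabb/bbab meet in 1. 3b->1: no, baabb/bab meet in 0. 3b->2: no, baabb/bab meet in 0. 3b->3: ok.
All examples now run through 4 states with every (state, symbol) defined. Accept strings end in {3}, Reject strings end in {0,1,2}; accept={3}.

states=4 start=0 accept={3} delta: 0a->0 0b->1 1a->2 1b->0 2a->3 2b->0 3a->0 3b->3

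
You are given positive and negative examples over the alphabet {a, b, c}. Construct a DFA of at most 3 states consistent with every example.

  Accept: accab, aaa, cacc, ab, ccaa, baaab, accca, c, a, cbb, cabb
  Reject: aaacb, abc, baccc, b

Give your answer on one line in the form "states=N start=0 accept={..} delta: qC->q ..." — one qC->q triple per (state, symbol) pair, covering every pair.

states=2 start=0 accept={1} delta: 0a->1 0b->0 0c->1 1a->1 1b->1 1c->0

State merging on the prefix tree: take the shortest (then alphabetical) example prefix whose next move is undefined and point that move at state 0, else 1, else 2, ...; a target is out if some Accept/Reject pair would then sit in one state with the same input left (inseparable). If every existing state is out, open a new one.
a: 0a undefined. 0a->0: no, ab/b meet in 0 with "b" left. Open state 1: 0a->1.
b: 0b undefined. 0b->0: ok.
c: 0c undefined. 0c->0: no, c/b meet in 0. 0c->1: ok.
aa: 1a undefined. 1a->0: no, cabb/b meet in 0. 1a->1: ok.
ab: 1b undefined. 1b->0: no, aaa/abc meet in 1. 1b->1: ok.
ac: 1c undefined. 1c->0: ok.
All examples now run through 2 states with every (state, symbol) defined. Accept strings end in {1}, Reject strings end in {0}; accept={1}.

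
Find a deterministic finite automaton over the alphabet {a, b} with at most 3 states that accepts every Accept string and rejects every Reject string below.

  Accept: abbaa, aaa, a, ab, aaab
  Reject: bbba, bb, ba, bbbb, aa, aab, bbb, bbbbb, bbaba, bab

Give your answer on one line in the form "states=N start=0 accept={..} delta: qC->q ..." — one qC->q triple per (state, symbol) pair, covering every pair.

states=3 start=0 accept={1} delta: 0a->1 0b->2 1a->0 1b->1 2a->0 2b->0

Grow the machine one transition at a time. Run the examples from 0; the earliest place one falls off (shortest prefix, ties alphabetical) gets sent to the lowest-numbered state that keeps every Accept/Reject pair distinguishable — a pair clashes when both reach the same state with identical unread suffix — and to a fresh state only if none does.
a: 0a undefined. 0a->0: no, aaa/aa meet in 0. Open state 1: 0a->1.
b: 0b undefined. 0b->0: no, a/bbba meet in 1. 0b->1: no, ab/bb meet in 1 with "b" left. Open state 2: 0b->2.
aa: 1a undefined. 1a->0: ok.
ab: 1b undefined. 1b->0: no, ab/aa meet in 0. 1b->1: ok.
ba: 2a undefined. 2a->0: ok.
bb: 2b undefined. 2b->0: ok.
All examples now run through 3 states with every (state, symbol) defined. Accept strings end in {1}, Reject strings end in {0,2}; accept={1}.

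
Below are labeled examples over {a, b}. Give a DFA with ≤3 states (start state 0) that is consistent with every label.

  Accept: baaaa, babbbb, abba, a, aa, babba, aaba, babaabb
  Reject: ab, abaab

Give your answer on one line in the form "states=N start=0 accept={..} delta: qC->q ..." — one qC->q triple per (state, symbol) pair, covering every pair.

states=2 start=0 accept={0} delta: 0a->0 0b->1 1a->0 1b->0

Grow the machine one transition at a time. Run the examples from 0; the earliest place one falls off (shortest prefix, ties alphabetical) gets sent to the lowest-numbered state that keeps every Accept/Reject pair distinguishable — a pair clashes when both reach the same state with identical unread suffix — and to a fresh state only if none does.
a: 0a undefined. 0a->0: ok.
b: 0b undefined. 0b->0: no, baaaa/ab meet in 0. Open state 1: 0b->1.
ba: 1a undefined. 1a->0: ok.
abb: 1b undefined. 1b->0: ok.
All examples now run through 2 states with every (state, symbol) defined. Accept strings end in {0}, Reject strings end in {1}; accept={0}.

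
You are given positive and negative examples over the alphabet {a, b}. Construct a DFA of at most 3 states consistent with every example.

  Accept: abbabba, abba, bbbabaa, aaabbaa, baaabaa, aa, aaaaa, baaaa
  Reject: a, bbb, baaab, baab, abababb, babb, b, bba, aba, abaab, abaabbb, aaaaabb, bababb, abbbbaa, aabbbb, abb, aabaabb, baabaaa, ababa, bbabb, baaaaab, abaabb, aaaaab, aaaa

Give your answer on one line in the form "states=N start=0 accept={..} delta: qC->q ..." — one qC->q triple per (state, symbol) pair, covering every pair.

Fold the examples into a partial DFA from state 0: repeatedly fix the first undefined (state, symbol) met by the shortest-then-alphabetical prefix, trying targets in increasing order and rejecting any under which an Accept and a Reject string meet in one state with the same remainder; add a state when all current targets are rejected. Accepting states are where Accept strings end.
a: 0a undefined. 0a->0: no, abba/bba meet in 0 with "bba" left. Open state 1: 0a->1.
b: 0b undefined. 0b->0: no, baaaa/aaaa meet in 1 with "aaa" left. 0b->1: ok.
aa: 1a undefined. 1a->0: no, baaabaa/a meet in 1. 1a->1: no, aa/a meet in 1. Open state 2: 1a->2.
ab: 1b undefined. 1b->0: ok.
aaa: 2a undefined. 2a->0: ok.
aab: 2b undefined. 2b->0: ok.
All examples now run through 3 states with every (state, symbol) defined. Accept strings end in {2}, Reject strings end in {0,1}; accept={2}.

states=3 start=0 accept={2} delta: 0a->1 0b->1 1a->2 1b->0 2a->0 2b->0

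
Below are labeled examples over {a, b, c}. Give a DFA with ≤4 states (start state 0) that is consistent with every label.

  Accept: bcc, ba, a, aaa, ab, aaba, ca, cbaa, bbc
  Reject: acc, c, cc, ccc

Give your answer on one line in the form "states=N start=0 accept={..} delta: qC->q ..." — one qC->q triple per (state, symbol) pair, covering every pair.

states=3 start=0 accept={0,1} delta: 0a->0 0b->1 0c->2 1a->0 1b->1 1c->1 2a->0 2b->0 2c->2

Grow the machine one transition at a time. Run the examples from 0; the earliest place one falls off (shortest prefix, ties alphabetical) gets sent to the lowest-numbered state that keeps every Accept/Reject pair distinguishable — a pair clashes when both reach the same state with identical unread suffix — and to a fresh state only if none does.
a: 0a undefined. 0a->0: ok.
b: 0b undefined. 0b->0: no, bcc/acc meet in 0 with "cc" left. Open state 1: 0b->1.
c: 0c undefined. 0c->0: no, a/acc meet in 0. 0c->1: no, bcc/ccc meet in 1 with "cc" left. Open state 2: 0c->2.
ba: 1a undefined. 1a->0: ok.
bb: 1b undefined. 1b->0: no, bbc/c meet in 2. 1b->1: ok.
bc: 1c undefined. 1c->0: no, bcc/c meet in 2. 1c->1: ok.
ca: 2a undefined. 2a->0: ok.
cb: 2b undefined. 2b->0: ok.
cc: 2c undefined. 2c->0: no, ba/acc meet in 0. 2c->1: no, bcc/acc meet in 1. 2c->2: ok.
All examples now run through 3 states with every (state, symbol) defined. Accept strings end in {0,1}, Reject strings end in {2}; accept={0,1}.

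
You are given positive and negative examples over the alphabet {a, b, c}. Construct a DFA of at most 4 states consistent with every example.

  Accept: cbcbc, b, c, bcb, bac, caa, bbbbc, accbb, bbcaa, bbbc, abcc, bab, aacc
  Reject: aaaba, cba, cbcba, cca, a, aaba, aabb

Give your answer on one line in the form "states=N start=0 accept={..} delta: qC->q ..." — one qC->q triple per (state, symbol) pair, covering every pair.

states=4 start=0 accept={1,3} delta: 0a->0 0b->1 0c->1 1a->2 1b->0 1c->3 2a->1 2b->1 2c->1 3a->0 3b->3 3c->1

Fold the examples into a partial DFA from state 0: repeatedly fix the first undefined (state, symbol) met by the shortest-then-alphabetical prefix, trying targets in increasing order and rejecting any under which an Accept and a Reject string meet in one state with the same remainder; add a state when all current targets are rejected. Accepting states are where Accept strings end.
a: 0a undefined. 0a->0: ok.
b: 0b undefined. 0b->0: no, b/aaaba meet in 0. Open state 1: 0b->1.
c: 0c undefined. 0c->0: no, c/cca meet in 0. 0c->1: ok.
ba: 1a undefined. 1a->0: no, caa/aaaba meet in 0. 1a->1: no, b/aaaba meet in 1. Open state 2: 1a->2.
bb: 1b undefined. 1b->0: ok.
bc: 1c undefined. 1c->0: no, accbb/cba meet in 0. 1c->1: no, bcb/cba meet in 0. 1c->2: no, caa/cca meet in 2 with "a" left. Open state 3: 1c->3.
bab: 2b undefined. 2b->0: no, bab/cba meet in 0. 2b->1: ok.
bac: 2c undefined. 2c->0: no, bac/cba meet in 0. 2c->1: ok.
bcb: 3b undefined. 3b->0: no, bcb/cba meet in 0. 3b->1: no, accbb/cba meet in 0. 3b->2: no, bcb/aaaba meet in 2. 3b->3: ok.
caa: 2a undefined. 2a->0: no, caa/cba meet in 0. 2a->1: ok.
cca: 3a undefined. 3a->0: ok.
abcc: 3c undefined. 3c->0: no, abcc/cba meet in 0. 3c->1: ok.
All examples now run through 4 states with every (state, symbol) defined. Accept strings end in {1,3}, Reject strings end in {0,2}; accept={1,3}.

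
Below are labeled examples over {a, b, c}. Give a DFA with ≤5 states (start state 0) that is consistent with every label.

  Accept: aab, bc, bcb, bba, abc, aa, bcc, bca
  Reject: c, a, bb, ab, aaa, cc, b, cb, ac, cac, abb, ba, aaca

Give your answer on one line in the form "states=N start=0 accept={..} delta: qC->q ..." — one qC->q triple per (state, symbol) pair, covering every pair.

State merging on the prefix tree: take the shortest (then alphabetical) example prefix whose next move is undefined and point that move at state 0, else 1, else 2, ...; a target is out if some Accept/Reject pair would then sit in one state with the same input left (inseparable). If every existing state is out, open a new one.
a: 0a undefined. 0a->0: no, aab/ab meet in 0 with "b" left. Open state 1: 0a->1.
b: 0b undefined. 0b->0: no, bc/c meet in 0 with "c" left. 0b->1: no, bc/ac meet in 1 with "c" left. Open state 2: 0b->2.
c: 0c undefined. 0c->0: ok.
aa: 1a undefined. 1a->0: no, aab/b meet in 2. 1a->1: no, aab/ab meet in 1 with "b" left. 1a->2: no, aab/bb meet in 2 with "b" left. Open state 3: 1a->3.
ab: 1b undefined. 1b->0: no, abc/c meet in 0. 1b->1: no, abc/ac meet in 1 with "c" left. 1b->2: ok.
ac: 1c undefined. 1c->0: ok.
ba: 2a undefined. 2a->0: ok.
bb: 2b undefined. 2b->0: no, bba/a meet in 1. 2b->1: ok.
bc: 2c undefined. 2c->0: no, bc/c meet in 0. 2c->1: no, bc/a meet in 1. 2c->2: no, bc/ab meet in 2. 2c->3: no, bca/aaa meet in 3 with "a" left. Open state 4: 2c->4.
aaa: 3a undefined. 3a->0: ok.
aab: 3b undefined. 3b->0: no, aab/c meet in 0. 3b->1: no, aab/a meet in 1. 3b->2: no, aab/ab meet in 2. 3b->3: ok.
aac: 3c undefined. 3c->0: ok.
bca: 4a undefined. 4a->0: no, bca/c meet in 0. 4a->1: no, bca/a meet in 1. 4a->2: no, bca/ab meet in 2. 4a->3: ok.
bcb: 4b undefined. 4b->0: no, bcb/c meet in 0. 4b->1: no, bcb/a meet in 1. 4b->2: no, bcb/ab meet in 2. 4b->3: ok.
bcc: 4c undefined. 4c->0: no, bcc/c meet in 0. 4c->1: no, bcc/a meet in 1. 4c->2: no, bcc/ab meet in 2. 4c->3: ok.
All examples now run through 5 states with every (state, symbol) defined. Accept strings end in {3,4}, Reject strings end in {0,1,2}; accept={3,4}.

states=5 start=0 accept={3,4} delta: 0a->1 0b->2 0c->0 1a->3 1b->2 1c->0 2a->0 2b->1 2c->4 3a->0 3b->3 3c->0 4a->3 4b->3 4c->3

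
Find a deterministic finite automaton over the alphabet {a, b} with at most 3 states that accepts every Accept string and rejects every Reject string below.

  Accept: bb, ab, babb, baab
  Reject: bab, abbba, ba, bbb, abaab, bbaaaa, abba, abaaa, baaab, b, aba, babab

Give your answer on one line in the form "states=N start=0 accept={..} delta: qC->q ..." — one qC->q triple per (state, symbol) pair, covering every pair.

states=3 start=0 accept={0} delta: 0a->1 0b->1 1a->2 1b->0 2a->1 2b->1

State merging on the prefix tree: take the shortest (then alphabetical) example prefix whose next move is undefined and point that move at state 0, else 1, else 2, ...; a target is out if some Accept/Reject pair would then sit in one state with the same input left (inseparable). If every existing state is out, open a new one.
a: 0a undefined. 0a->0: no, ab/b meet in 0 with "b" left. Open state 1: 0a->1.
b: 0b undefined. 0b->0: no, bb/bbb meet in 0. 0b->1: ok.
ab: 1b undefined. 1b->0: ok.
ba: 1a undefined. 1a->0: no, bb/ba meet in 0. 1a->1: no, bb/bab meet in 0. Open state 2: 1a->2.
baa: 2a undefined. 2a->0: no, bb/abaaa meet in 0. 2a->1: ok.
bab: 2b undefined. 2b->0: no, bb/bab meet in 0. 2b->1: ok.
All examples now run through 3 states with every (state, symbol) defined. Accept strings end in {0}, Reject strings end in {1,2}; accept={0}.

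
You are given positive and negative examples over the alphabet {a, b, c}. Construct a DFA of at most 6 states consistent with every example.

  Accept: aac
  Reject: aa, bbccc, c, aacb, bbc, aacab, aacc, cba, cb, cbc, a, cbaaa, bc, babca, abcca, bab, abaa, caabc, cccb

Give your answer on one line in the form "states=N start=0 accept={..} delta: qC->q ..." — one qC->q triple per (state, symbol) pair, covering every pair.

states=3 start=0 accept={2} delta: 0a->1 0b->0 0c->0 1a->1 1b->0 1c->2 2a->0 2b->0 2c->0

Grow the machine one transition at a time. Run the examples from 0; the earliest place one falls off (shortest prefix, ties alphabetical) gets sent to the lowest-numbered state that keeps every Accept/Reject pair distinguishable — a pair clashes when both reach the same state with identical unread suffix — and to a fresh state only if none does.
a: 0a undefined. 0a->0: no, aac/c meet in 0 with "c" left. Open state 1: 0a->1.
b: 0b undefined. 0b->0: ok.
c: 0c undefined. 0c->0: ok.
aa: 1a undefined. 1a->0: no, aac/aa meet in 0. 1a->1: ok.
ab: 1b undefined. 1b->0: ok.
aac: 1c undefined. 1c->0: no, aac/bbccc meet in 0. 1c->1: no, aac/aa meet in 1. Open state 2: 1c->2.
aaca: 2a undefined. 2a->0: ok.
aacb: 2b undefined. 2b->0: ok.
aacc: 2c undefined. 2c->0: ok.
All examples now run through 3 states with every (state, symbol) defined. Accept strings end in {2}, Reject strings end in {0,1}; accept={2}.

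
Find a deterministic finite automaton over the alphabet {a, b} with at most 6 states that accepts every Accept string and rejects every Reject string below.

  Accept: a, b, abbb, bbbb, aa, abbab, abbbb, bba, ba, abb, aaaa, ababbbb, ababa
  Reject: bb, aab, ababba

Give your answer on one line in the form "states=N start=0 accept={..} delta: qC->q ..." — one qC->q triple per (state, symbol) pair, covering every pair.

Grow the machine one transition at a time. Run the examples from 0; the earliest place one falls off (shortest prefix, ties alphabetical) gets sent to the lowest-numbered state that keeps every Accept/Reject pair distinguishable — a pair clashes when both reach the same state with identical unread suffix — and to a fresh state only if none does.
a: 0a undefined. 0a->0: no, b/aab meet in 0 with "b" left. Open state 1: 0a->1.
b: 0b undefined. 0b->0: no, b/bb meet in 0. 0b->1: ok.
aa: 1a undefined. 1a->0: no, a/aab meet in 1. 1a->1: ok.
ab: 1b undefined. 1b->0: no, a/ababba meet in 1. 1b->1: no, a/bb meet in 1. Open state 2: 1b->2.
aba: 2a undefined. 2a->0: no, bba/ababba meet in 0. 2a->1: ok.
abb: 2b undefined. 2b->0: no, a/ababba meet in 1. 2b->1: no, a/ababba meet in 1. 2b->2: no, a/ababba meet in 1. Open state 3: 2b->3.
abba: 3a undefined. 3a->0: ok.
abbb: 3b undefined. 3b->0: no, abbb/ababba meet in 0. 3b->1: no, abbbb/bb meet in 2. 3b->2: no, abbb/bb meet in 2. 3b->3: ok.
All examples now run through 4 states with every (state, symbol) defined. Accept strings end in {1,3}, Reject strings end in {0,2}; accept={1,3}.

states=4 start=0 accept={1,3} delta: 0a->1 0b->1 1a->1 1b->2 2a->1 2b->3 3a->0 3b->3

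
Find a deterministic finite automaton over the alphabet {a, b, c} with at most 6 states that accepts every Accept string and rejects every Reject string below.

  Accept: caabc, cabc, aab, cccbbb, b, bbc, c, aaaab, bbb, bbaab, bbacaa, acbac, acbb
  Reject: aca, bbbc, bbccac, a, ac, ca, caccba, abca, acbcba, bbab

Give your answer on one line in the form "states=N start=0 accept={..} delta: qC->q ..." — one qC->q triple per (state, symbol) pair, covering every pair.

Fold the examples into a partial DFA from state 0: repeatedly fix the first undefined (state, symbol) met by the shortest-then-alphabetical prefix, trying targets in increasing order and rejecting any under which an Accept and a Reject string meet in one state with the same remainder; add a state when all current targets are rejected. Accepting states are where Accept strings end.
a: 0a undefined. 0a->0: no, c/ac meet in 0 with "c" left. Open state 1: 0a->1.
b: 0b undefined. 0b->0: no, bbc/bbbc meet in 0 with "c" left. 0b->1: no, b/a meet in 1. Open state 2: 0b->2.
c: 0c undefined. 0c->0: ok.
aa: 1a undefined. 1a->0: ok.
ab: 1b undefined. 1b->0: ok.
ac: 1c undefined. 1c->0: no, cabc/ac meet in 0. 1c->1: no, cabc/aca meet in 0. 1c->2: no, aab/ac meet in 2. Open state 3: 1c->3.
bb: 2b undefined. 2b->0: no, caabc/bbbc meet in 2 with "c" left. 2b->1: no, cabc/bbbc meet in 0. 2b->2: no, caabc/bbbc meet in 2 with "c" left. 2b->3: ok.
aca: 3a undefined. 3a->0: no, cabc/aca meet in 0. 3a->1: no, cabc/bbab meet in 0. 3a->2: no, aab/aca meet in 2. 3a->3: no, cccbbb/bbab meet in 3 with "b" left. Open state 4: 3a->4.
acb: 3b undefined. 3b->0: no, cabc/bbbc meet in 0. 3b->1: no, cabc/acbcba meet in 0. 3b->2: no, caabc/bbbc meet in 2 with "c" left. 3b->3: no, cccbbb/ac meet in 3. 3b->4: no, cccbbb/aca meet in 4. Open state 5: 3b->5.
bbc: 3c undefined. 3c->0: ok.
acba: 5a undefined. 5a->0: ok.
acbb: 5b undefined. 5b->0: ok.
acbc: 5c undefined. 5c->0: no, cabc/bbbc meet in 0. 5c->1: ok.
bbaa: 4a undefined. 4a->0: ok.
bbab: 4b undefined. 4b->0: no, cabc/bbab meet in 0. 4b->1: ok.
bbac: 4c undefined. 4c->0: ok.
caabc: 2c undefined. 2c->0: ok.
caccba: 2a undefined. 2a->0: no, caabc/caccba meet in 0. 2a->1: ok.
All examples now run through 6 states with every (state, symbol) defined. Accept strings end in {0,2,5}, Reject strings end in {1,3,4}; accept={0,2,5}.

states=6 start=0 accept={0,2,5} delta: 0a->1 0b->2 0c->0 1a->0 1b->0 1c->3 2a->1 2b->3 2c->0 3a->4 3b->5 3c->0 4a->0 4b->1 4c->0 5a->0 5b->0 5c->1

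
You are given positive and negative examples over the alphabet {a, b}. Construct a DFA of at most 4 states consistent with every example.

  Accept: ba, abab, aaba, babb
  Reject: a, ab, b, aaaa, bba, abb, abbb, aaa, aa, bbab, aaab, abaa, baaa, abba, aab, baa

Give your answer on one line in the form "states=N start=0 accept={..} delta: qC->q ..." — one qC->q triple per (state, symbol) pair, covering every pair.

Fold the examples into a partial DFA from state 0: repeatedly fix the first undefined (state, symbol) met by the shortest-then-alphabetical prefix, trying targets in increasing order and rejecting any under which an Accept and a Reject string meet in one state with the same remainder; add a state when all current targets are rejected. Accepting states are where Accept strings end.
a: 0a undefined. 0a->0: ok.
b: 0b undefined. 0b->0: no, ba/a meet in 0. Open state 1: 0b->1.
ba: 1a undefined. 1a->0: no, ba/a meet in 0. 1a->1: no, ba/ab meet in 1. Open state 2: 1a->2.
bb: 1b undefined. 1b->0: ok.
baa: 2a undefined. 2a->0: ok.
bab: 2b undefined. 2b->0: no, abab/a meet in 0. 2b->1: no, abab/ab meet in 1. 2b->2: ok.
All examples now run through 3 states with every (state, symbol) defined. Accept strings end in {2}, Reject strings end in {0,1}; accept={2}.

states=3 start=0 accept={2} delta: 0a->0 0b->1 1a->2 1b->0 2a->0 2b->2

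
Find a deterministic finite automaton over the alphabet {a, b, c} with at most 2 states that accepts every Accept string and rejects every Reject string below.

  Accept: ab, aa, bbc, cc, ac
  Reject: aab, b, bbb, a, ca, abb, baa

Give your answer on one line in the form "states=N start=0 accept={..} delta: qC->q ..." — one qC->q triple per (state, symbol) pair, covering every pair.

Fold the examples into a partial DFA from state 0: repeatedly fix the first undefined (state, symbol) met by the shortest-then-alphabetical prefix, trying targets in increasing order and rejecting any under which an Accept and a Reject string meet in one state with the same remainder; add a state when all current targets are rejected. Accepting states are where Accept strings end.
a: 0a undefined. 0a->0: no, ab/aab meet in 0 with "b" left. Open state 1: 0a->1.
b: 0b undefined. 0b->0: no, aa/baa meet in 1 with "a" left. 0b->1: ok.
c: 0c undefined. 0c->0: ok.
aa: 1a undefined. 1a->0: ok.
ab: 1b undefined. 1b->0: ok.
ac: 1c undefined. 1c->0: ok.
All examples now run through 2 states with every (state, symbol) defined. Accept strings end in {0}, Reject strings end in {1}; accept={0}.

states=2 start=0 accept={0} delta: 0a->1 0b->1 0c->0 1a->0 1b->0 1c->0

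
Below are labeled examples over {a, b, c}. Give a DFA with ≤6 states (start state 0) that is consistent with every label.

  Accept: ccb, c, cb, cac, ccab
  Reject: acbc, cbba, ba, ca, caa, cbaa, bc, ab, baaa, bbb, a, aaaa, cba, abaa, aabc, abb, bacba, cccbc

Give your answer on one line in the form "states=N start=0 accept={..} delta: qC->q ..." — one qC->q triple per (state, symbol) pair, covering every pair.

states=4 start=0 accept={2} delta: 0a->0 0b->1 0c->2 1a->0 1b->0 1c->0 2a->0 2b->2 2c->3 3a->2 3b->2 3c->0

Fold the examples into a partial DFA from state 0: repeatedly fix the first undefined (state, symbol) met by the shortest-then-alphabetical prefix, trying targets in increasing order and rejecting any under which an Accept and a Reject string meet in one state with the same remainder; add a state when all current targets are rejected. Accepting states are where Accept strings end.
a: 0a undefined. 0a->0: ok.
b: 0b undefined. 0b->0: no, c/bc meet in 0 with "c" left. Open state 1: 0b->1.
c: 0c undefined. 0c->0: no, ccb/ab meet in 1. 0c->1: no, c/ab meet in 1. Open state 2: 0c->2.
ba: 1a undefined. 1a->0: ok.
bb: 1b undefined. 1b->0: ok.
bc: 1c undefined. 1c->0: ok.
ca: 2a undefined. 2a->0: ok.
cb: 2b undefined. 2b->0: no, c/acbc meet in 2. 2b->1: no, cb/ab meet in 1. 2b->2: ok.
cc: 2c undefined. 2c->0: no, ccb/ab meet in 1. 2c->1: no, ccb/cbba meet in 0. 2c->2: no, ccb/acbc meet in 2. Open state 3: 2c->3.
cca: 3a undefined. 3a->0: no, ccab/ab meet in 1. 3a->1: no, ccab/cbba meet in 0. 3a->2: ok.
ccb: 3b undefined. 3b->0: no, ccb/cbba meet in 0. 3b->1: no, ccb/ab meet in 1. 3b->2: ok.
ccc: 3c undefined. 3c->0: ok.
All examples now run through 4 states with every (state, symbol) defined. Accept strings end in {2}, Reject strings end in {0,1,3}; accept={2}.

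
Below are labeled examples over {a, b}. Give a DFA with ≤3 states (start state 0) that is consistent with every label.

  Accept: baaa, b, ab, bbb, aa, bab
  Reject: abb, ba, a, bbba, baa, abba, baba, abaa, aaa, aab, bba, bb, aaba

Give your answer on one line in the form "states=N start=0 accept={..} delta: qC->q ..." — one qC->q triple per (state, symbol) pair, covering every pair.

State merging on the prefix tree: take the shortest (then alphabetical) example prefix whose next move is undefined and point that move at state 0, else 1, else 2, ...; a target is out if some Accept/Reject pair would then sit in one state with the same input left (inseparable). If every existing state is out, open a new one.
a: 0a undefined. 0a->0: no, b/aab meet in 0 with "b" left. Open state 1: 0a->1.
b: 0b undefined. 0b->0: no, baaa/aaa meet in 1 with "aa" left. 0b->1: no, b/a meet in 1. Open state 2: 0b->2.
aa: 1a undefined. 1a->0: no, b/aab meet in 2. 1a->1: no, ab/aab meet in 1 with "b" left. 1a->2: ok.
ab: 1b undefined. 1b->0: no, b/abb meet in 2. 1b->1: no, b/abba meet in 2. 1b->2: ok.
ba: 2a undefined. 2a->0: ok.
bb: 2b undefined. 2b->0: ok.
All examples now run through 3 states with every (state, symbol) defined. Accept strings end in {2}, Reject strings end in {0,1}; accept={2}.

states=3 start=0 accept={2} delta: 0a->1 0b->2 1a->2 1b->2 2a->0 2b->0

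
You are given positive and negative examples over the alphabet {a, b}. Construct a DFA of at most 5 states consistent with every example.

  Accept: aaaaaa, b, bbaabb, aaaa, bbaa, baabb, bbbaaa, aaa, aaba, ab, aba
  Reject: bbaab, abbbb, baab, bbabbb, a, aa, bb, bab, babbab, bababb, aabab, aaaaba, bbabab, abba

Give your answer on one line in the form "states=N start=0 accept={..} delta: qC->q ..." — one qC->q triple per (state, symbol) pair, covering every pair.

Grow the machine one transition at a time. Run the examples from 0; the earliest place one falls off (shortest prefix, ties alphabetical) gets sent to the lowest-numbered state that keeps every Accept/Reject pair distinguishable — a pair clashes when both reach the same state with identical unread suffix — and to a fresh state only if none does.
a: 0a undefined. 0a->0: no, aaaaaa/a meet in 0. Open state 1: 0a->1.
b: 0b undefined. 0b->0: no, b/bb meet in 0. 0b->1: no, b/a meet in 1. Open state 2: 0b->2.
aa: 1a undefined. 1a->0: no, aaaaaa/aa meet in 0. 1a->1: no, aaaaaa/a meet in 1. 1a->2: no, b/aa meet in 2. Open state 3: 1a->3.
ab: 1b undefined. 1b->0: no, aba/a meet in 1. 1b->1: no, ab/abbbb meet in 1. 1b->2: ok.
ba: 2a undefined. 2a->0: no, b/baab meet in 2. 2a->1: no, b/bab meet in 2. 2a->2: ok.
bb: 2b undefined. 2b->0: no, b/bbabbb meet in 2. 2b->1: ok.
aaa: 3a undefined. 3a->0: no, b/bbaab meet in 2. 3a->1: no, aaaaaa/aa meet in 3. 3a->2: ok.
aab: 3b undefined. 3b->0: no, aaaaaa/bababb meet in 2. 3b->1: no, aaaaaa/bababb meet in 2. 3b->2: no, aaaaaa/bbabbb meet in 2. 3b->3: ok.
All examples now run through 4 states with every (state, symbol) defined. Accept strings end in {2}, Reject strings end in {1,3}; accept={2}.

states=4 start=0 accept={2} delta: 0a->1 0b->2 1a->3 1b->2 2a->2 2b->1 3a->2 3b->3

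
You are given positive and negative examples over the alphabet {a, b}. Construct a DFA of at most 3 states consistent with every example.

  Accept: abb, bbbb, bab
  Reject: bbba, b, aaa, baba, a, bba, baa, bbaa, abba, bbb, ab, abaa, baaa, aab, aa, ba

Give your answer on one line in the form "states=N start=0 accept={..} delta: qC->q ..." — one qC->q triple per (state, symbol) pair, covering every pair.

states=3 start=0 accept={2} delta: 0a->0 0b->1 1a->1 1b->2 2a->0 2b->1

State merging on the prefix tree: take the shortest (then alphabetical) example prefix whose next move is undefined and point that move at state 0, else 1, else 2, ...; a target is out if some Accept/Reject pair would then sit in one state with the same input left (inseparable). If every existing state is out, open a new one.
a: 0a undefined. 0a->0: ok.
b: 0b undefined. 0b->0: no, abb/bbba meet in 0. Open state 1: 0b->1.
ba: 1a undefined. 1a->0: no, bab/b meet in 1. 1a->1: ok.
bb: 1b undefined. 1b->0: no, abb/aaa meet in 0. 1b->1: no, abb/bbba meet in 1. Open state 2: 1b->2.
bba: 2a undefined. 2a->0: ok.
bbb: 2b undefined. 2b->0: no, bbbb/b meet in 1. 2b->1: ok.
All examples now run through 3 states with every (state, symbol) defined. Accept strings end in {2}, Reject strings end in {0,1}; accept={2}.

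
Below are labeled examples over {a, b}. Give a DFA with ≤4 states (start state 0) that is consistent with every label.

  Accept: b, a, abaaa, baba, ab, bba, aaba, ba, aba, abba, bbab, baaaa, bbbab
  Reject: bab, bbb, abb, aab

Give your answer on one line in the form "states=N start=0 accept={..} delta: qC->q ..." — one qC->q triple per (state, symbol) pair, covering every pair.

State merging on the prefix tree: take the shortest (then alphabetical) example prefix whose next move is undefined and point that move at state 0, else 1, else 2, ...; a target is out if some Accept/Reject pair would then sit in one state with the same input left (inseparable). If every existing state is out, open a new one.
a: 0a undefined. 0a->0: no, b/aab meet in 0 with "b" left. Open state 1: 0a->1.
b: 0b undefined. 0b->0: no, b/bbb meet in 0. 0b->1: ok.
aa: 1a undefined. 1a->0: no, b/bab meet in 1. 1a->1: no, ab/bab meet in 1 with "b" left. Open state 2: 1a->2.
ab: 1b undefined. 1b->0: no, b/bbb meet in 1. 1b->1: no, b/bbb meet in 1. 1b->2: ok.
aab: 2b undefined. 2b->0: ok.
aba: 2a undefined. 2a->0: no, bba/bab meet in 0. 2a->1: ok.
All examples now run through 3 states with every (state, symbol) defined. Accept strings end in {1,2}, Reject strings end in {0}; accept={1,2}.

states=3 start=0 accept={1,2} delta: 0a->1 0b->1 1a->2 1b->2 2a->1 2b->0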